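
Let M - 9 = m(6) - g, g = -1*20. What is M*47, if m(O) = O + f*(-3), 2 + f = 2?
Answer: 1645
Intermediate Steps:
f = 0 (f = -2 + 2 = 0)
m(O) = O (m(O) = O + 0*(-3) = O + 0 = O)
g = -20
M = 35 (M = 9 + (6 - 1*(-20)) = 9 + (6 + 20) = 9 + 26 = 35)
M*47 = 35*47 = 1645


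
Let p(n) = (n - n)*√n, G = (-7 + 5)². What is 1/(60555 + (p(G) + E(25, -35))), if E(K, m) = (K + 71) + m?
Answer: 1/60616 ≈ 1.6497e-5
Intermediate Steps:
E(K, m) = 71 + K + m (E(K, m) = (71 + K) + m = 71 + K + m)
G = 4 (G = (-2)² = 4)
p(n) = 0 (p(n) = 0*√n = 0)
1/(60555 + (p(G) + E(25, -35))) = 1/(60555 + (0 + (71 + 25 - 35))) = 1/(60555 + (0 + 61)) = 1/(60555 + 61) = 1/60616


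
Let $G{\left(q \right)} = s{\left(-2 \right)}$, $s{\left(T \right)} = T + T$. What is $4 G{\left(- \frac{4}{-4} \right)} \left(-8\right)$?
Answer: $128$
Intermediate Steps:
$s{\left(T \right)} = 2 T$
$G{\left(q \right)} = -4$ ($G{\left(q \right)} = 2 \left(-2\right) = -4$)
$4 G{\left(- \frac{4}{-4} \right)} \left(-8\right) = 4 \left(-4\right) \left(-8\right) = \left(-16\right) \left(-8\right) = 128$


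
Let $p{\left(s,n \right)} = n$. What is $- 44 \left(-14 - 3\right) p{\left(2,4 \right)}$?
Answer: $2992$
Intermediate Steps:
$- 44 \left(-14 - 3\right) p{\left(2,4 \right)} = - 44 \left(-14 - 3\right) 4 = \left(-44\right) \left(-17\right) 4 = 748 \cdot 4 = 2992$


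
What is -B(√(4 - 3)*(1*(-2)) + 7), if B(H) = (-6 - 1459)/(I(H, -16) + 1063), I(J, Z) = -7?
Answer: 1465/1056 ≈ 1.3873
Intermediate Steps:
B(H) = -1465/1056 (B(H) = (-6 - 1459)/(-7 + 1063) = -1465/1056)
-B(√(4 - 3)*(1*(-2)) + 7) = -1*(-1465/1056) = 1465/1056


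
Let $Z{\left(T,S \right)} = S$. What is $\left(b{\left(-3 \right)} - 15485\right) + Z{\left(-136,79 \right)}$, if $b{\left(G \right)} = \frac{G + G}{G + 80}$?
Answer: $- \frac{1186268}{77} \approx -15406.0$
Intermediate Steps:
$b{\left(G \right)} = \frac{2 G}{80 + G}$
$\left(b{\left(-3 \right)} - 15485\right) + Z{\left(-136,79 \right)} = \left(2 \left(-3\right) \frac{1}{80 - 3} - 15485\right) + 79 = \left(2 \left(-3\right) \frac{1}{77} - 15485\right) + 79 = \left(- \frac{6}{77} - 15485\right) + 79 = - \frac{1192351}{77} + 79 = - \frac{1186268}{77}$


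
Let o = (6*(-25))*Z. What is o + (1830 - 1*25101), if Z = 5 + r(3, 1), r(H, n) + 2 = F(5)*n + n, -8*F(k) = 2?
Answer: -47667/2 ≈ -23834.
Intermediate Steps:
F(k) = -1/4 (F(k) = -1/8*2 = -1/4)
r(H, n) = -2 + 3*n/4 (r(H, n) = -2 + (-n/4 + n) = -2 + 3*n/4)
Z = 15/4 (Z = 5 + (-2 + (3/4)*1) = 5 + (-2 + 3/4) = 5 - 5/4 = 15/4 ≈ 3.7500)
o = -1125/2 (o = (6*(-25))*(15/4) = -150*15/4 = -1125/2 ≈ -562.50)
o + (1830 - 1*25101) = -1125/2 + (1830 - 1*25101) = -1125/2 + (1830 - 25101) = -1125/2 - 23271 = -47667/2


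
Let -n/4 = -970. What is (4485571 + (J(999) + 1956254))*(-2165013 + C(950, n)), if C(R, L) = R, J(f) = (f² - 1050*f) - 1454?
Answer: -13827111741586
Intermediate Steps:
n = 3880 (n = -4*(-970) = 3880)
J(f) = -1454 + f² - 1050*f
(4485571 + (J(999) + 1956254))*(-2165013 + C(950, n)) = (4485571 + ((-1454 + 999² - 1050*999) + 1956254))*(-2165013 + 950) = (4485571 + ((-1454 + 998001 - 1048950) + 1956254))*(-2164063) = (4485571 + (-52403 + 1956254))*(-2164063) = (4485571 + 1903851)*(-2164063) = 6389422*(-2164063) = -13827111741586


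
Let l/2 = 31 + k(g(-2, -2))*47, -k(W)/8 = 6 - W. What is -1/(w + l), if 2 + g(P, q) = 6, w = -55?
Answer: 1/1497 ≈ 0.00066800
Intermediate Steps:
g(P, q) = 4 (g(P, q) = -2 + 6 = 4)
k(W) = -48 + 8*W (k(W) = -8*(6 - W) = -48 + 8*W)
l = -1442 (l = 2*(31 + (-48 + 8*4)*47) = 2*(31 + (-48 + 32)*47) = 2*(31 - 16*47) = 2*(31 - 752) = 2*(-721) = -1442)
-1/(w + l) = -1/(-55 - 1442) = -1/(-1497) = -1*(-1/1497) = 1/1497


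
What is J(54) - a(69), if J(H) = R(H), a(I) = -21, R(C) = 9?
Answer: 30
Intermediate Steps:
J(H) = 9
J(54) - a(69) = 9 - 1*(-21) = 9 + 21 = 30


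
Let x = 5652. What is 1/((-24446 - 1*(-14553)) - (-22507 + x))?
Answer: 1/6962 ≈ 0.00014364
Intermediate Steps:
1/((-24446 - 1*(-14553)) - (-22507 + x)) = 1/((-24446 - 1*(-14553)) - (-22507 + 5652)) = 1/((-24446 + 14553) - 1*(-16855)) = 1/(-9893 + 16855) = 1/6962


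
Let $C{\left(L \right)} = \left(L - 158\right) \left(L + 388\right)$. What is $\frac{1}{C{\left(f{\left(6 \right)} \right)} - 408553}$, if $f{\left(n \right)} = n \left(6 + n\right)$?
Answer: $- \frac{1}{448113} \approx -2.2316 \cdot 10^{-6}$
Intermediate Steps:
$C{\left(L \right)} = \left(-158 + L\right) \left(388 + L\right)$
$\frac{1}{C{\left(f{\left(6 \right)} \right)} - 408553} = \frac{1}{\left(-61304 + \left(6 \left(6 + 6\right)\right)^{2} + 230 \cdot 6 \left(6 + 6\right)\right) - 408553} = \frac{1}{\left(-61304 + \left(6 \cdot 12\right)^{2} + 230 \cdot 6 \cdot 12\right) - 408553} = \frac{1}{\left(-61304 + 72^{2} + 230 \cdot 72\right) - 408553} = \frac{1}{\left(-61304 + 5184 + 16560\right) - 408553} = \frac{1}{-39560 - 408553} = \frac{1}{-448113} = - \frac{1}{448113}$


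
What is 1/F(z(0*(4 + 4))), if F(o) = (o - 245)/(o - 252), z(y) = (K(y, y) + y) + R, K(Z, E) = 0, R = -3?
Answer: 255/248 ≈ 1.0282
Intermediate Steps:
z(y) = -3 + y (z(y) = (0 + y) - 3 = y - 3 = -3 + y)
F(o) = (-245 + o)/(-252 + o)
1/F(z(0*(4 + 4))) = 1/((-245 + (-3 + 0*(4 + 4)))/(-252 + (-3 + 0*(4 + 4)))) = 1/((-245 + (-3 + 0*8))/(-252 + (-3 + 0*8))) = 1/((-245 + (-3 + 0))/(-252 + (-3 + 0))) = 1/((-245 - 3)/(-252 - 3)) = 1/(-248/(-255)) = 1/(-1/255*(-248)) = 1/(248/255) = 255/248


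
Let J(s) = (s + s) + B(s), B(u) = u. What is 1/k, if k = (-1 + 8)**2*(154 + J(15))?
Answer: 1/9751 ≈ 0.00010255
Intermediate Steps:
J(s) = 3*s (J(s) = (s + s) + s = 2*s + s = 3*s)
k = 9751 (k = (-1 + 8)**2*(154 + 3*15) = 7**2*(154 + 45) = 49*199 = 9751)
1/k = 1/9751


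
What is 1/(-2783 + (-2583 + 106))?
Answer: -1/5260 ≈ -0.00019011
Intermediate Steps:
1/(-2783 + (-2583 + 106)) = 1/(-2783 - 2477) = 1/(-5260) = -1/5260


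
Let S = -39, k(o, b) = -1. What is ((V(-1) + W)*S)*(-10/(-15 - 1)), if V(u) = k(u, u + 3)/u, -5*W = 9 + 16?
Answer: 195/2 ≈ 97.500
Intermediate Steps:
W = -5 (W = -(9 + 16)/5 = -⅕*25 = -5)
V(u) = -1/u
((V(-1) + W)*S)*(-10/(-15 - 1)) = ((-1/(-1) - 5)*(-39))*(-10/(-15 - 1)) = ((-1*(-1) - 5)*(-39))*(-10/(-16)) = ((1 - 5)*(-39))*(-10*(-1/16)) = -4*(-39)*(5/8) = 156*(5/8) = 195/2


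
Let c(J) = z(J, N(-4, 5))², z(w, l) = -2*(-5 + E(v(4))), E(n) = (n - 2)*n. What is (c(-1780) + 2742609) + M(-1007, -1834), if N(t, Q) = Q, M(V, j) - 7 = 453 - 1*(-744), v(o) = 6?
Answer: 2745257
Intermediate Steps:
E(n) = n*(-2 + n) (E(n) = (-2 + n)*n = n*(-2 + n))
M(V, j) = 1204 (M(V, j) = 7 + (453 - 1*(-744)) = 7 + (453 + 744) = 7 + 1197 = 1204)
z(w, l) = -38 (z(w, l) = -2*(-5 + 6*(-2 + 6)) = -2*(-5 + 6*4) = -2*(-5 + 24) = -2*19 = -38)
c(J) = 1444 (c(J) = (-38)² = 1444)
(c(-1780) + 2742609) + M(-1007, -1834) = (1444 + 2742609) + 1204 = 2744053 + 1204 = 2745257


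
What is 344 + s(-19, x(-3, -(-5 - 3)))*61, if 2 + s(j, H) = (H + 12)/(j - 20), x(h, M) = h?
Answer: 2703/13 ≈ 207.92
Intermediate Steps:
s(j, H) = -2 + (12 + H)/(-20 + j) (s(j, H) = -2 + (H + 12)/(j - 20) = -2 + (12 + H)/(-20 + j))
344 + s(-19, x(-3, -(-5 - 3)))*61 = 344 + ((52 - 3 - 2*(-19))/(-20 - 19))*61 = 344 + ((52 - 3 + 38)/(-39))*61 = 344 - 1/39*87*61 = 344 - 29/13*61 = 344 - 1769/13 = 2703/13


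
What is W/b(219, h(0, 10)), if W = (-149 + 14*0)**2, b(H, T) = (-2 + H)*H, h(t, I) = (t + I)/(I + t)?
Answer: 22201/47523 ≈ 0.46716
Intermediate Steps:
h(t, I) = 1 (h(t, I) = (I + t)/(I + t) = 1)
b(H, T) = H*(-2 + H)
W = 22201 (W = (-149 + 0)**2 = (-149)**2 = 22201)
W/b(219, h(0, 10)) = 22201/((219*(-2 + 219))) = 22201/((219*217)) = 22201/47523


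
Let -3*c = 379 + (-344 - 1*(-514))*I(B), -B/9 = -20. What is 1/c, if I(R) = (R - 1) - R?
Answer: -3/209 ≈ -0.014354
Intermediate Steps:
B = 180 (B = -9*(-20) = 180)
I(R) = -1 (I(R) = (-1 + R) - R = -1)
c = -209/3 (c = -(379 + (-344 - 1*(-514))*(-1))/3 = -(379 + (-344 + 514)*(-1))/3 = -(379 + 170*(-1))/3 = -(379 - 170)/3 = -⅓*209 = -209/3 ≈ -69.667)
1/c = 1/(-209/3) = -3/209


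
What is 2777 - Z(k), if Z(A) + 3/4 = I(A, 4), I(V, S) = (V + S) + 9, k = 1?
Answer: 11055/4 ≈ 2763.8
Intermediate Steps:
I(V, S) = 9 + S + V (I(V, S) = (S + V) + 9 = 9 + S + V)
Z(A) = 49/4 + A (Z(A) = -3/4 + (9 + 4 + A) = -3/4 + (13 + A) = 49/4 + A)
2777 - Z(k) = 2777 - (49/4 + 1) = 2777 - 1*53/4 = 2777 - 53/4 = 11055/4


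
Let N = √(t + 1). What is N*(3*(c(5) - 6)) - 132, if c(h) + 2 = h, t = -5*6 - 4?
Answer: -132 - 9*I*√33 ≈ -132.0 - 51.701*I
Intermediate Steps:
t = -34 (t = -30 - 4 = -34)
c(h) = -2 + h
N = I*√33 (N = √(-34 + 1) = √(-33) = I*√33 ≈ 5.7446*I)
N*(3*(c(5) - 6)) - 132 = (I*√33)*(3*((-2 + 5) - 6)) - 132 = (I*√33)*(3*(3 - 6)) - 132 = (I*√33)*(3*(-3)) - 132 = (I*√33)*(-9) - 132 = -9*I*√33 - 132 = -132 - 9*I*√33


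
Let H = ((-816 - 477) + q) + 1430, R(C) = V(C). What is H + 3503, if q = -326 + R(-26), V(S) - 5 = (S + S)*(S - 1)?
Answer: 4723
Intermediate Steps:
V(S) = 5 + 2*S*(-1 + S) (V(S) = 5 + (S + S)*(S - 1) = 5 + (2*S)*(-1 + S) = 5 + 2*S*(-1 + S))
R(C) = 5 - 2*C + 2*C**2
q = 1083 (q = -326 + (5 - 2*(-26) + 2*(-26)**2) = -326 + (5 + 52 + 2*676) = -326 + (5 + 52 + 1352) = -326 + 1409 = 1083)
H = 1220 (H = ((-816 - 477) + 1083) + 1430 = (-1293 + 1083) + 1430 = -210 + 1430 = 1220)
H + 3503 = 1220 + 3503 = 4723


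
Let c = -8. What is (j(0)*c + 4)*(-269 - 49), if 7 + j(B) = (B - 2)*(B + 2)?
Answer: -29256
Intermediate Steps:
j(B) = -7 + (-2 + B)*(2 + B) (j(B) = -7 + (B - 2)*(B + 2) = -7 + (-2 + B)*(2 + B))
(j(0)*c + 4)*(-269 - 49) = ((-11 + 0²)*(-8) + 4)*(-269 - 49) = ((-11 + 0)*(-8) + 4)*(-318) = (-11*(-8) + 4)*(-318) = (88 + 4)*(-318) = 92*(-318) = -29256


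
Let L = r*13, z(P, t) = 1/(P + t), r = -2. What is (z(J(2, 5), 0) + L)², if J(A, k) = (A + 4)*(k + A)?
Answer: 1190281/1764 ≈ 674.76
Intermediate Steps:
J(A, k) = (4 + A)*(A + k)
L = -26 (L = -2*13 = -26)
(z(J(2, 5), 0) + L)² = (1/((2² + 4*2 + 4*5 + 2*5) + 0) - 26)² = (1/((4 + 8 + 20 + 10) + 0) - 26)² = (1/(42 + 0) - 26)² = (1/42 - 26)² = (-1091/42)² = 1190281/1764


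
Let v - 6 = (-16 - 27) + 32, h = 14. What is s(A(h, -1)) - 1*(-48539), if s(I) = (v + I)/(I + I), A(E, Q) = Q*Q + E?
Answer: 145618/3 ≈ 48539.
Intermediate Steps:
v = -5 (v = 6 + ((-16 - 27) + 32) = 6 + (-43 + 32) = 6 - 11 = -5)
A(E, Q) = E + Q**2 (A(E, Q) = Q**2 + E = E + Q**2)
s(I) = (-5 + I)/(2*I) (s(I) = (-5 + I)/(I + I) = (-5 + I)/((2*I)) = (-5 + I)*(1/(2*I)) = (-5 + I)/(2*I))
s(A(h, -1)) - 1*(-48539) = (-5 + (14 + (-1)**2))/(2*(14 + (-1)**2)) - 1*(-48539) = (-5 + (14 + 1))/(2*(14 + 1)) + 48539 = (1/2)*(-5 + 15)/15 + 48539 = (1/2)*(1/15)*10 + 48539 = 1/3 + 48539 = 145618/3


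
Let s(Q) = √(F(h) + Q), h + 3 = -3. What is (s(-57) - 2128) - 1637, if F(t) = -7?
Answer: -3765 + 8*I ≈ -3765.0 + 8.0*I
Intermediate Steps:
h = -6 (h = -3 - 3 = -6)
s(Q) = √(-7 + Q)
(s(-57) - 2128) - 1637 = (√(-7 - 57) - 2128) - 1637 = (√(-64) - 2128) - 1637 = (8*I - 2128) - 1637 = (-2128 + 8*I) - 1637 = -3765 + 8*I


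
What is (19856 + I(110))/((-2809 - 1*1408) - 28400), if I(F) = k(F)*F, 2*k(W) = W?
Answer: -25906/32617 ≈ -0.79425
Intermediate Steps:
k(W) = W/2
I(F) = F²/2 (I(F) = (F/2)*F = F²/2)
(19856 + I(110))/((-2809 - 1*1408) - 28400) = (19856 + (½)*110²)/((-2809 - 1*1408) - 28400) = (19856 + (½)*12100)/((-2809 - 1408) - 28400) = (19856 + 6050)/(-4217 - 28400) = 25906/(-32617) = 25906*(-1/32617) = -25906/32617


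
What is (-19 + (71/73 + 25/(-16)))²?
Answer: 523540161/1364224 ≈ 383.76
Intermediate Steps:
(-19 + (71/73 + 25/(-16)))² = (-19 + (71*(1/73) + 25*(-1/16)))² = (-19 + (71/73 - 25/16))² = (-19 - 689/1168)² = (-22881/1168)² = 523540161/1364224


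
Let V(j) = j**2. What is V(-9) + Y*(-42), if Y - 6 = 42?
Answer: -1935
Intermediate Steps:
Y = 48 (Y = 6 + 42 = 48)
V(-9) + Y*(-42) = (-9)**2 + 48*(-42) = 81 - 2016 = -1935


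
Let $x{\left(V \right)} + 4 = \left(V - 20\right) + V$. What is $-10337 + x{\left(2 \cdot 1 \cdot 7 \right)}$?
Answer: $-10333$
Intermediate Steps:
$x{\left(V \right)} = -24 + 2 V$ ($x{\left(V \right)} = -4 + \left(\left(V - 20\right) + V\right) = -4 + \left(\left(-20 + V\right) + V\right) = -4 + \left(-20 + 2 V\right) = -24 + 2 V$)
$-10337 + x{\left(2 \cdot 1 \cdot 7 \right)} = -10337 - \left(24 - 2 \cdot 2 \cdot 1 \cdot 7\right) = -10337 - \left(24 - 2 \cdot 2 \cdot 7\right) = -10337 + \left(-24 + 2 \cdot 14\right) = -10337 + \left(-24 + 28\right) = -10337 + 4 = -10333$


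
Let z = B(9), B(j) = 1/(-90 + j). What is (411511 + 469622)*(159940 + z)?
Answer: 3805066830829/27 ≈ 1.4093e+11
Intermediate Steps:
z = -1/81 (z = 1/(-90 + 9) = 1/(-81) = -1/81 ≈ -0.012346)
(411511 + 469622)*(159940 + z) = (411511 + 469622)*(159940 - 1/81) = 881133*(12955139/81) = 3805066830829/27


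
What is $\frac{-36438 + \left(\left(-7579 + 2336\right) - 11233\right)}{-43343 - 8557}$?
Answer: $\frac{8819}{8650} \approx 1.0195$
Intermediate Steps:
$\frac{-36438 + \left(\left(-7579 + 2336\right) - 11233\right)}{-43343 - 8557} = \frac{-36438 - 16476}{-51900} = \left(-36438 - 16476\right) \left(- \frac{1}{51900}\right) = \left(-52914\right) \left(- \frac{1}{51900}\right) = \frac{8819}{8650}$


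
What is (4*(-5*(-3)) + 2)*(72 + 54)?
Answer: 7812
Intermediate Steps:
(4*(-5*(-3)) + 2)*(72 + 54) = (4*15 + 2)*126 = (60 + 2)*126 = 62*126 = 7812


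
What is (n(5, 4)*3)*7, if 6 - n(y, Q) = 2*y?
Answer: -84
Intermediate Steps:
n(y, Q) = 6 - 2*y
(n(5, 4)*3)*7 = ((6 - 2*5)*3)*7 = ((6 - 10)*3)*7 = -4*3*7 = -12*7 = -84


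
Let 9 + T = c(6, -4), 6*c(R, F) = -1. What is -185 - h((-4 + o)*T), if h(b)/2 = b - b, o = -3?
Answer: -185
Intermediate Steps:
c(R, F) = -⅙ (c(R, F) = (⅙)*(-1) = -⅙)
T = -55/6 (T = -9 - ⅙ = -55/6 ≈ -9.1667)
h(b) = 0 (h(b) = 2*(b - b) = 2*0 = 0)
-185 - h((-4 + o)*T) = -185 - 1*0 = -185 + 0 = -185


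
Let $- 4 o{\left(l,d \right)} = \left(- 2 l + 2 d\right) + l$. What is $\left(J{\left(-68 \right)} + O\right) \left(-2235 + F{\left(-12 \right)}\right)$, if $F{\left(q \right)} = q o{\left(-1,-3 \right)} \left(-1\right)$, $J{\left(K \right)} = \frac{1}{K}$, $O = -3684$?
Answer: $\frac{139034715}{17} \approx 8.1785 \cdot 10^{6}$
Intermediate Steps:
$o{\left(l,d \right)} = - \frac{d}{2} + \frac{l}{4}$ ($o{\left(l,d \right)} = - \frac{\left(- 2 l + 2 d\right) + l}{4} = - \frac{- l + 2 d}{4} = - \frac{d}{2} + \frac{l}{4}$)
$F{\left(q \right)} = - \frac{5 q}{4}$ ($F{\left(q \right)} = q \left(\left(- \frac{1}{2}\right) \left(-3\right) + \frac{1}{4} \left(-1\right)\right) \left(-1\right) = q \left(\frac{3}{2} - \frac{1}{4}\right) \left(-1\right) = q \frac{5}{4} \left(-1\right) = \frac{5 q}{4} \left(-1\right) = - \frac{5 q}{4}$)
$\left(J{\left(-68 \right)} + O\right) \left(-2235 + F{\left(-12 \right)}\right) = \left(\frac{1}{-68} - 3684\right) \left(-2235 - -15\right) = \left(- \frac{1}{68} - 3684\right) \left(-2235 + 15\right) = \left(- \frac{250513}{68}\right) \left(-2220\right) = \frac{139034715}{17}$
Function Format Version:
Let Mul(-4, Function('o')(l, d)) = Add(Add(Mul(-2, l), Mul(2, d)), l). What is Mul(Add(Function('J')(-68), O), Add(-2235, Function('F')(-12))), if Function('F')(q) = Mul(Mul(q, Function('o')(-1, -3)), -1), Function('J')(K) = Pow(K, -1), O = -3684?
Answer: Rational(139034715, 17) ≈ 8.1785e+6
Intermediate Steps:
Function('o')(l, d) = Add(Mul(Rational(-1, 2), d), Mul(Rational(1, 4), l)) (Function('o')(l, d) = Mul(Rational(-1, 4), Add(Add(Mul(-2, l), Mul(2, d)), l)) = Mul(Rational(-1, 4), Add(Mul(-1, l), Mul(2, d))) = Add(Mul(Rational(-1, 2), d), Mul(Rational(1, 4), l)))
Function('F')(q) = Mul(Rational(-5, 4), q) (Function('F')(q) = Mul(Mul(q, Add(Mul(Rational(-1, 2), -3), Mul(Rational(1, 4), -1))), -1) = Mul(Mul(q, Add(Rational(3, 2), Rational(-1, 4))), -1) = Mul(Mul(q, Rational(5, 4)), -1) = Mul(Mul(Rational(5, 4), q), -1) = Mul(Rational(-5, 4), q))
Mul(Add(Function('J')(-68), O), Add(-2235, Function('F')(-12))) = Mul(Add(Pow(-68, -1), -3684), Add(-2235, Mul(Rational(-5, 4), -12))) = Mul(Add(Rational(-1, 68), -3684), Add(-2235, 15)) = Mul(Rational(-250513, 68), -2220) = Rational(139034715, 17)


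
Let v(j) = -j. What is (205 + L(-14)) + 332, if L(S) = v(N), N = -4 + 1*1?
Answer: 540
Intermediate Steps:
N = -3 (N = -4 + 1 = -3)
L(S) = 3 (L(S) = -1*(-3) = 3)
(205 + L(-14)) + 332 = (205 + 3) + 332 = 208 + 332 = 540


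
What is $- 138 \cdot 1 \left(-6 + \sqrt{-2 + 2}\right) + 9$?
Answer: $837$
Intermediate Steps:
$- 138 \cdot 1 \left(-6 + \sqrt{-2 + 2}\right) + 9 = - 138 \cdot 1 \left(-6 + \sqrt{0}\right) + 9 = - 138 \cdot 1 \left(-6 + 0\right) + 9 = - 138 \cdot 1 \left(-6\right) + 9 = \left(-138\right) \left(-6\right) + 9 = 828 + 9 = 837$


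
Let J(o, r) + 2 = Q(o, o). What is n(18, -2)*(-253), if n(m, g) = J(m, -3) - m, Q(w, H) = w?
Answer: 506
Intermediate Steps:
J(o, r) = -2 + o
n(m, g) = -2 (n(m, g) = (-2 + m) - m = -2)
n(18, -2)*(-253) = -2*(-253) = 506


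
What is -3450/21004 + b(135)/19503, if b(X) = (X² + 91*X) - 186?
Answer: 94939991/68273502 ≈ 1.3906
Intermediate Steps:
b(X) = -186 + X² + 91*X
-3450/21004 + b(135)/19503 = -3450/21004 + (-186 + 135² + 91*135)/19503 = -3450*1/21004 + (-186 + 18225 + 12285)*(1/19503) = -1725/10502 + 30324*(1/19503) = -1725/10502 + 10108/6501 = 94939991/68273502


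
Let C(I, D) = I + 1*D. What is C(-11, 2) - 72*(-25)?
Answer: 1791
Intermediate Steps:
C(I, D) = D + I (C(I, D) = I + D = D + I)
C(-11, 2) - 72*(-25) = (2 - 11) - 72*(-25) = -9 + 1800 = 1791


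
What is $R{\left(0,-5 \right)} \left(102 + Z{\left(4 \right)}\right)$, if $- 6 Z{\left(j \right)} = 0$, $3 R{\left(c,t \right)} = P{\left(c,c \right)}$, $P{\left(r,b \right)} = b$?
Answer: $0$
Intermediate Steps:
$R{\left(c,t \right)} = \frac{c}{3}$
$Z{\left(j \right)} = 0$ ($Z{\left(j \right)} = \left(- \frac{1}{6}\right) 0 = 0$)
$R{\left(0,-5 \right)} \left(102 + Z{\left(4 \right)}\right) = \frac{1}{3} \cdot 0 \left(102 + 0\right) = 0 \cdot 102 = 0$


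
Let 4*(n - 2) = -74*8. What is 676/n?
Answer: -338/73 ≈ -4.6301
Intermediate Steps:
n = -146 (n = 2 + (-74*8)/4 = 2 + (1/4)*(-592) = 2 - 148 = -146)
676/n = 676/(-146) = 676*(-1/146) = -338/73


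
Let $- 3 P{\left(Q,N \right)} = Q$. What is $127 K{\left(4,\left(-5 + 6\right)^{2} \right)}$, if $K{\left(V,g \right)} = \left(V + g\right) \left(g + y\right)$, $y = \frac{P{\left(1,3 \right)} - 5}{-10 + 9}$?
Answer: $\frac{12065}{3} \approx 4021.7$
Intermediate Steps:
$P{\left(Q,N \right)} = - \frac{Q}{3}$
$y = \frac{16}{3}$ ($y = \frac{\left(- \frac{1}{3}\right) 1 - 5}{-10 + 9} = \frac{- \frac{1}{3} - 5}{-1} = \left(- \frac{16}{3}\right) \left(-1\right) = \frac{16}{3} \approx 5.3333$)
$K{\left(V,g \right)} = \left(\frac{16}{3} + g\right) \left(V + g\right)$ ($K{\left(V,g \right)} = \left(V + g\right) \left(g + \frac{16}{3}\right) = \left(V + g\right) \left(\frac{16}{3} + g\right) = \left(\frac{16}{3} + g\right) \left(V + g\right)$)
$127 K{\left(4,\left(-5 + 6\right)^{2} \right)} = 127 \left(\left(\left(-5 + 6\right)^{2}\right)^{2} + \frac{16}{3} \cdot 4 + \frac{16 \left(-5 + 6\right)^{2}}{3} + 4 \left(-5 + 6\right)^{2}\right) = 127 \left(\left(1^{2}\right)^{2} + \frac{64}{3} + \frac{16 \cdot 1^{2}}{3} + 4 \cdot 1^{2}\right) = 127 \left(1^{2} + \frac{64}{3} + \frac{16}{3} \cdot 1 + 4 \cdot 1\right) = 127 \left(1 + \frac{64}{3} + \frac{16}{3} + 4\right) = 127 \cdot \frac{95}{3} = \frac{12065}{3}$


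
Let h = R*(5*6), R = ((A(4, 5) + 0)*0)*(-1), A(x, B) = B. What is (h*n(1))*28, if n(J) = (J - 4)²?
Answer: 0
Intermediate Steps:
R = 0 (R = ((5 + 0)*0)*(-1) = (5*0)*(-1) = 0*(-1) = 0)
h = 0 (h = 0*(5*6) = 0*30 = 0)
n(J) = (-4 + J)²
(h*n(1))*28 = (0*(-4 + 1)²)*28 = (0*(-3)²)*28 = (0*9)*28 = 0*28 = 0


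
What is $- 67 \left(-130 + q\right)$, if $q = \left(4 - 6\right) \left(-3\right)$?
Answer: $8308$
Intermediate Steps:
$q = 6$ ($q = \left(-2\right) \left(-3\right) = 6$)
$- 67 \left(-130 + q\right) = - 67 \left(-130 + 6\right) = \left(-67\right) \left(-124\right) = 8308$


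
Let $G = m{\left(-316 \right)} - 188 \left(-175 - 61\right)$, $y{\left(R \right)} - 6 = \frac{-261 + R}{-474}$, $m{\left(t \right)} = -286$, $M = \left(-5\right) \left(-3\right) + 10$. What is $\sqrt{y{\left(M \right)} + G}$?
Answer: $\frac{\sqrt{2476406838}}{237} \approx 209.97$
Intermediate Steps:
$M = 25$ ($M = 15 + 10 = 25$)
$y{\left(R \right)} = \frac{1035}{158} - \frac{R}{474}$ ($y{\left(R \right)} = 6 + \frac{-261 + R}{-474} = 6 + \left(-261 + R\right) \left(- \frac{1}{474}\right) = 6 - \left(- \frac{87}{158} + \frac{R}{474}\right) = \frac{1035}{158} - \frac{R}{474}$)
$G = 44082$ ($G = -286 - 188 \left(-175 - 61\right) = -286 - 188 \left(-236\right) = -286 - -44368 = -286 + 44368 = 44082$)
$\sqrt{y{\left(M \right)} + G} = \sqrt{\left(\frac{1035}{158} - \frac{25}{474}\right) + 44082} = \sqrt{\frac{1540}{237} + 44082} = \sqrt{\frac{10448974}{237}} = \frac{\sqrt{2476406838}}{237}$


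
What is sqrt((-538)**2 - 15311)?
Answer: sqrt(274133) ≈ 523.58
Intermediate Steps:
sqrt((-538)**2 - 15311) = sqrt(289444 - 15311) = sqrt(274133)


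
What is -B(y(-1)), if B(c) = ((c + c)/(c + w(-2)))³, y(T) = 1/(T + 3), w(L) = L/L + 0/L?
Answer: -8/27 ≈ -0.29630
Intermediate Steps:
w(L) = 1 (w(L) = 1 + 0 = 1)
y(T) = 1/(3 + T)
B(c) = 8*c³/(1 + c)³ (B(c) = ((c + c)/(c + 1))³ = ((2*c)/(1 + c))³ = (2*c/(1 + c))³ = 8*c³/(1 + c)³)
-B(y(-1)) = -8*(1/(3 - 1))³/(1 + 1/(3 - 1))³ = -8*(1/2)³/(1 + 1/2)³ = -8*(½)³/(1 + ½)³ = -8/(8*(3/2)³) = -8*8/(8*27) = -1*8/27 = -8/27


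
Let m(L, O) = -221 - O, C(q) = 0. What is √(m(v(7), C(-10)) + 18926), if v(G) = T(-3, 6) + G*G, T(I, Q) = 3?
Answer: √18705 ≈ 136.77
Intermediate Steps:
v(G) = 3 + G² (v(G) = 3 + G*G = 3 + G²)
√(m(v(7), C(-10)) + 18926) = √((-221 - 1*0) + 18926) = √((-221 + 0) + 18926) = √(-221 + 18926) = √18705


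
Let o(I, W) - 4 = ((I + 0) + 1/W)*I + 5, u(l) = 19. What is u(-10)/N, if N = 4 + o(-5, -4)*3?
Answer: 76/439 ≈ 0.17312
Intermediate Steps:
o(I, W) = 9 + I*(I + 1/W) (o(I, W) = 4 + (((I + 0) + 1/W)*I + 5) = 4 + ((I + 1/W)*I + 5) = 4 + (I*(I + 1/W) + 5) = 4 + (5 + I*(I + 1/W)) = 9 + I*(I + 1/W))
N = 439/4 (N = 4 + (9 + (-5)**2 - 5/(-4))*3 = 4 + (9 + 25 - 5*(-1/4))*3 = 4 + (9 + 25 + 5/4)*3 = 4 + (141/4)*3 = 4 + 423/4 = 439/4 ≈ 109.75)
u(-10)/N = 19/(439/4) = 19*(4/439) = 76/439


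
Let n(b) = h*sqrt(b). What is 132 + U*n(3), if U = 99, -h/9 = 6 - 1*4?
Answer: 132 - 1782*sqrt(3) ≈ -2954.5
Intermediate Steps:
h = -18 (h = -9*(6 - 1*4) = -9*(6 - 4) = -9*2 = -18)
n(b) = -18*sqrt(b)
132 + U*n(3) = 132 + 99*(-18*sqrt(3)) = 132 - 1782*sqrt(3)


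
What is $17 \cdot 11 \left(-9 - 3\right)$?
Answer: $-2244$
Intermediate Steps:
$17 \cdot 11 \left(-9 - 3\right) = 187 \left(-12\right) = -2244$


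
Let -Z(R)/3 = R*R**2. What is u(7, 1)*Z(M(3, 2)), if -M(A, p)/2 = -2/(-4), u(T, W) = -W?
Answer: -3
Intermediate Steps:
M(A, p) = -1 (M(A, p) = -(-4)/(-4) = -(-4)*(-1)/4 = -2*1/2 = -1)
Z(R) = -3*R**3 (Z(R) = -3*R*R**2 = -3*R**3)
u(7, 1)*Z(M(3, 2)) = (-1*1)*(-3*(-1)**3) = -(-3)*(-1) = -1*3 = -3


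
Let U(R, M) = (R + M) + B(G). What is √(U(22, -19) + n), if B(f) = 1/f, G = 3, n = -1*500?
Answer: I*√4470/3 ≈ 22.286*I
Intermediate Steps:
n = -500
B(f) = 1/f
U(R, M) = ⅓ + M + R (U(R, M) = (R + M) + 1/3 = (M + R) + ⅓ = ⅓ + M + R)
√(U(22, -19) + n) = √((⅓ - 19 + 22) - 500) = √(10/3 - 500) = √(-1490/3) = I*√4470/3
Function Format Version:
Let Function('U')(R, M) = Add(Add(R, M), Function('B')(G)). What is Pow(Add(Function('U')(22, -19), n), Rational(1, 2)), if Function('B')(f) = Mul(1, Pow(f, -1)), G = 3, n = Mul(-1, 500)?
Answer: Mul(Rational(1, 3), I, Pow(4470, Rational(1, 2))) ≈ Mul(22.286, I)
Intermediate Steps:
n = -500
Function('B')(f) = Pow(f, -1)
Function('U')(R, M) = Add(Rational(1, 3), M, R) (Function('U')(R, M) = Add(Add(R, M), Pow(3, -1)) = Add(Add(M, R), Rational(1, 3)) = Add(Rational(1, 3), M, R))
Pow(Add(Function('U')(22, -19), n), Rational(1, 2)) = Pow(Add(Add(Rational(1, 3), -19, 22), -500), Rational(1, 2)) = Pow(Add(Rational(10, 3), -500), Rational(1, 2)) = Pow(Rational(-1490, 3), Rational(1, 2)) = Mul(Rational(1, 3), I, Pow(4470, Rational(1, 2)))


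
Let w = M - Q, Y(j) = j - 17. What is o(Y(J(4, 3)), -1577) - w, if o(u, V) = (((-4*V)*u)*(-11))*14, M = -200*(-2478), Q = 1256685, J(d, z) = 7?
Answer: 10475405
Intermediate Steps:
Y(j) = -17 + j
M = 495600
o(u, V) = 616*V*u (o(u, V) = (-4*V*u*(-11))*14 = (44*V*u)*14 = 616*V*u)
w = -761085 (w = 495600 - 1*1256685 = 495600 - 1256685 = -761085)
o(Y(J(4, 3)), -1577) - w = 616*(-1577)*(-17 + 7) - 1*(-761085) = 616*(-1577)*(-10) + 761085 = 9714320 + 761085 = 10475405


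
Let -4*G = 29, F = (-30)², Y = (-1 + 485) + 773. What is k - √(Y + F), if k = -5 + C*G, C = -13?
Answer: 357/4 - √2157 ≈ 42.806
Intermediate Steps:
Y = 1257 (Y = 484 + 773 = 1257)
F = 900
G = -29/4 (G = -¼*29 = -29/4 ≈ -7.2500)
k = 357/4 (k = -5 - 13*(-29/4) = -5 + 377/4 = 357/4 ≈ 89.250)
k - √(Y + F) = 357/4 - √(1257 + 900) = 357/4 - √2157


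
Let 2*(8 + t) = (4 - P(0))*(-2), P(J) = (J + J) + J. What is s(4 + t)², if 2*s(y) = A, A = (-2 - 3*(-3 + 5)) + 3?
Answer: 25/4 ≈ 6.2500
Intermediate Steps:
P(J) = 3*J (P(J) = 2*J + J = 3*J)
A = -5 (A = (-2 - 3*2) + 3 = (-2 - 6) + 3 = -8 + 3 = -5)
t = -12 (t = -8 + ((4 - 3*0)*(-2))/2 = -8 + ((4 - 1*0)*(-2))/2 = -8 + ((4 + 0)*(-2))/2 = -8 + (4*(-2))/2 = -8 + (½)*(-8) = -8 - 4 = -12)
s(y) = -5/2 (s(y) = (½)*(-5) = -5/2)
s(4 + t)² = (-5/2)² = 25/4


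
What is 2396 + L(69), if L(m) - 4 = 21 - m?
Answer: 2352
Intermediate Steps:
L(m) = 25 - m (L(m) = 4 + (21 - m) = 25 - m)
2396 + L(69) = 2396 + (25 - 1*69) = 2396 + (25 - 69) = 2396 - 44 = 2352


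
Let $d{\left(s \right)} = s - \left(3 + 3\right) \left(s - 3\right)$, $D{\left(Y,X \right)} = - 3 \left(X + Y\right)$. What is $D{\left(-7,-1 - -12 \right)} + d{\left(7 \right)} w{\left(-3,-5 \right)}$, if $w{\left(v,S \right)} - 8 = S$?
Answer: $-63$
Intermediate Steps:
$w{\left(v,S \right)} = 8 + S$
$D{\left(Y,X \right)} = - 3 X - 3 Y$
$d{\left(s \right)} = 18 - 5 s$ ($d{\left(s \right)} = s - 6 \left(-3 + s\right) = s - \left(-18 + 6 s\right) = 18 - 5 s$)
$D{\left(-7,-1 - -12 \right)} + d{\left(7 \right)} w{\left(-3,-5 \right)} = \left(- 3 \left(-1 - -12\right) - -21\right) + \left(18 - 35\right) \left(8 - 5\right) = \left(- 3 \left(-1 + 12\right) + 21\right) + \left(18 - 35\right) 3 = \left(\left(-3\right) 11 + 21\right) - 51 = \left(-33 + 21\right) - 51 = -12 - 51 = -63$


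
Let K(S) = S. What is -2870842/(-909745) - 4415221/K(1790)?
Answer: -802317284293/325688710 ≈ -2463.4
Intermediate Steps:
-2870842/(-909745) - 4415221/K(1790) = -2870842/(-909745) - 4415221/1790 = -2870842*(-1/909745) - 4415221*1/1790 = 2870842/909745 - 4415221/1790 = -802317284293/325688710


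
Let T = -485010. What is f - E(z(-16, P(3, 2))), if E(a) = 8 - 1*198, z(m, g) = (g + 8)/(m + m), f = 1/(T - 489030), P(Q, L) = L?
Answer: 185067599/974040 ≈ 190.00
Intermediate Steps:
f = -1/974040 (f = 1/(-485010 - 489030) = 1/(-974040) = -1/974040 ≈ -1.0267e-6)
z(m, g) = (8 + g)/(2*m) (z(m, g) = (8 + g)/((2*m)) = (8 + g)*(1/(2*m)) = (8 + g)/(2*m))
E(a) = -190 (E(a) = 8 - 198 = -190)
f - E(z(-16, P(3, 2))) = -1/974040 - 1*(-190) = -1/974040 + 190 = 185067599/974040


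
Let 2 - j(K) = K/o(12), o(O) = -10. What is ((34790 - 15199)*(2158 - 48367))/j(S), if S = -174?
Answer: 411491145/7 ≈ 5.8784e+7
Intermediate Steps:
j(K) = 2 + K/10 (j(K) = 2 - K/(-10) = 2 - K*(-1)/10 = 2 - (-1)*K/10 = 2 + K/10)
((34790 - 15199)*(2158 - 48367))/j(S) = ((34790 - 15199)*(2158 - 48367))/(2 + (⅒)*(-174)) = (19591*(-46209))/(2 - 87/5) = -905280519/(-77/5) = -905280519*(-5/77) = 411491145/7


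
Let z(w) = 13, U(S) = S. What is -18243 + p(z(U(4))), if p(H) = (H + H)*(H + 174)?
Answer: -13381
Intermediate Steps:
p(H) = 2*H*(174 + H) (p(H) = (2*H)*(174 + H) = 2*H*(174 + H))
-18243 + p(z(U(4))) = -18243 + 2*13*(174 + 13) = -18243 + 2*13*187 = -18243 + 4862 = -13381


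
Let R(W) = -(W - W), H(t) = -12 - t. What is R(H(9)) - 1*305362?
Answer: -305362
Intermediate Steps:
R(W) = 0 (R(W) = -1*0 = 0)
R(H(9)) - 1*305362 = 0 - 1*305362 = 0 - 305362 = -305362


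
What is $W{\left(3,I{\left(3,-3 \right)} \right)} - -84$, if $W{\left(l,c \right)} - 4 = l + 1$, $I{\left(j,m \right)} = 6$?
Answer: $92$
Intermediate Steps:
$W{\left(l,c \right)} = 5 + l$ ($W{\left(l,c \right)} = 4 + \left(l + 1\right) = 4 + \left(1 + l\right) = 5 + l$)
$W{\left(3,I{\left(3,-3 \right)} \right)} - -84 = \left(5 + 3\right) - -84 = 8 + 84 = 92$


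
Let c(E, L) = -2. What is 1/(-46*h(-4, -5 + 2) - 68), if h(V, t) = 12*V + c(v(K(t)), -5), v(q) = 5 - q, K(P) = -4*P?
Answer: 1/2232 ≈ 0.00044803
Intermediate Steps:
h(V, t) = -2 + 12*V (h(V, t) = 12*V - 2 = -2 + 12*V)
1/(-46*h(-4, -5 + 2) - 68) = 1/(-46*(-2 + 12*(-4)) - 68) = 1/(-46*(-2 - 48) - 68) = 1/(-46*(-50) - 68) = 1/(2300 - 68) = 1/2232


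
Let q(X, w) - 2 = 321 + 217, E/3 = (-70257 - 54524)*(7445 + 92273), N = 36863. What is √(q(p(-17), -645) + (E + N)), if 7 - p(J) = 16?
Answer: I*√37328697871 ≈ 1.9321e+5*I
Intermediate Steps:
p(J) = -9 (p(J) = 7 - 1*16 = 7 - 16 = -9)
E = -37328735274 (E = 3*((-70257 - 54524)*(7445 + 92273)) = 3*(-124781*99718) = 3*(-12442911758) = -37328735274)
q(X, w) = 540 (q(X, w) = 2 + (321 + 217) = 2 + 538 = 540)
√(q(p(-17), -645) + (E + N)) = √(540 + (-37328735274 + 36863)) = √(540 - 37328698411) = √(-37328697871) = I*√37328697871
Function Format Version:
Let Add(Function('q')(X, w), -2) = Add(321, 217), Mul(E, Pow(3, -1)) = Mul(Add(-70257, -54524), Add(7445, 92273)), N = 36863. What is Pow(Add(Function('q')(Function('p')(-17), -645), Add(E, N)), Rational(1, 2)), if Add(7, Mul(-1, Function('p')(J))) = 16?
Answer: Mul(I, Pow(37328697871, Rational(1, 2))) ≈ Mul(1.9321e+5, I)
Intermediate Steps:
Function('p')(J) = -9 (Function('p')(J) = Add(7, Mul(-1, 16)) = Add(7, -16) = -9)
E = -37328735274 (E = Mul(3, Mul(Add(-70257, -54524), Add(7445, 92273))) = Mul(3, Mul(-124781, 99718)) = Mul(3, -12442911758) = -37328735274)
Function('q')(X, w) = 540 (Function('q')(X, w) = Add(2, Add(321, 217)) = Add(2, 538) = 540)
Pow(Add(Function('q')(Function('p')(-17), -645), Add(E, N)), Rational(1, 2)) = Pow(Add(540, Add(-37328735274, 36863)), Rational(1, 2)) = Pow(Add(540, -37328698411), Rational(1, 2)) = Pow(-37328697871, Rational(1, 2)) = Mul(I, Pow(37328697871, Rational(1, 2)))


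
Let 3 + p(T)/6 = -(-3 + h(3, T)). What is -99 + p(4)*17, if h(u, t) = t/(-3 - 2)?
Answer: -87/5 ≈ -17.400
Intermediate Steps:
h(u, t) = -t/5 (h(u, t) = t/(-5) = t*(-⅕) = -t/5)
p(T) = 6*T/5 (p(T) = -18 + 6*(-(-3 - T/5)) = -18 + 6*(3 + T/5) = -18 + (18 + 6*T/5) = 6*T/5)
-99 + p(4)*17 = -99 + ((6/5)*4)*17 = -99 + (24/5)*17 = -99 + 408/5 = -87/5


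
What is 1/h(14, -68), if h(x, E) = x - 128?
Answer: -1/114 ≈ -0.0087719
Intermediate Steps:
h(x, E) = -128 + x
1/h(14, -68) = 1/(-128 + 14) = 1/(-114) = -1/114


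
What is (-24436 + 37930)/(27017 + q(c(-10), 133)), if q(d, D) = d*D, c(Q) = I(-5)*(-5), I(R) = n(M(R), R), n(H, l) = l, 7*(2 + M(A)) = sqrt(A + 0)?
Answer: 173/389 ≈ 0.44473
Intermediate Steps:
M(A) = -2 + sqrt(A)/7 (M(A) = -2 + sqrt(A + 0)/7 = -2 + sqrt(A)/7)
I(R) = R
c(Q) = 25 (c(Q) = -5*(-5) = 25)
q(d, D) = D*d
(-24436 + 37930)/(27017 + q(c(-10), 133)) = (-24436 + 37930)/(27017 + 133*25) = 13494/(27017 + 3325) = 13494/30342 = 13494*(1/30342) = 173/389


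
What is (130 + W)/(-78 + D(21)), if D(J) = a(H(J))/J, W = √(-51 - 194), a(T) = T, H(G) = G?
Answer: -130/77 - I*√5/11 ≈ -1.6883 - 0.20328*I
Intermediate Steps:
W = 7*I*√5 (W = √(-245) = 7*I*√5 ≈ 15.652*I)
D(J) = 1 (D(J) = J/J = 1)
(130 + W)/(-78 + D(21)) = (130 + 7*I*√5)/(-78 + 1) = (130 + 7*I*√5)/(-77) = (130 + 7*I*√5)*(-1/77) = -130/77 - I*√5/11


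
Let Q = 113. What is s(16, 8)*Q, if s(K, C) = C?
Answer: 904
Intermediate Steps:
s(16, 8)*Q = 8*113 = 904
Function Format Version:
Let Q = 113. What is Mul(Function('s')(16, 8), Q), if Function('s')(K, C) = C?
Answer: 904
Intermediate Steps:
Mul(Function('s')(16, 8), Q) = Mul(8, 113) = 904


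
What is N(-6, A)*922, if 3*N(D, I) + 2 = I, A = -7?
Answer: -2766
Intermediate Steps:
N(D, I) = -2/3 + I/3
N(-6, A)*922 = (-2/3 + (1/3)*(-7))*922 = (-2/3 - 7/3)*922 = -3*922 = -2766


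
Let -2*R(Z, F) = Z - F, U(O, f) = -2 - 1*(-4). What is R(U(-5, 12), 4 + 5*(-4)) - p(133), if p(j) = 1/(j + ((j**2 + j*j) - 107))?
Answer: -318637/35404 ≈ -9.0000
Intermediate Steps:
U(O, f) = 2 (U(O, f) = -2 + 4 = 2)
R(Z, F) = F/2 - Z/2 (R(Z, F) = -(Z - F)/2 = F/2 - Z/2)
p(j) = 1/(-107 + j + 2*j**2) (p(j) = 1/(j + ((j**2 + j**2) - 107)) = 1/(j + (2*j**2 - 107)) = 1/(j + (-107 + 2*j**2)) = 1/(-107 + j + 2*j**2))
R(U(-5, 12), 4 + 5*(-4)) - p(133) = ((4 + 5*(-4))/2 - 1/2*2) - 1/(-107 + 133 + 2*133**2) = ((4 - 20)/2 - 1) - 1/(-107 + 133 + 2*17689) = ((1/2)*(-16) - 1) - 1/(-107 + 133 + 35378) = (-8 - 1) - 1/35404 = -9 - 1*1/35404 = -9 - 1/35404 = -318637/35404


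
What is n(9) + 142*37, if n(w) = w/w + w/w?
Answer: 5256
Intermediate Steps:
n(w) = 2 (n(w) = 1 + 1 = 2)
n(9) + 142*37 = 2 + 142*37 = 2 + 5254 = 5256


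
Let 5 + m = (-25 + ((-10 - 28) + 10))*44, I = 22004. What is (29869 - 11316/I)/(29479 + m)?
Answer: 82153270/74654071 ≈ 1.1005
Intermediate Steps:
m = -2337 (m = -5 + (-25 + ((-10 - 28) + 10))*44 = -5 + (-25 + (-38 + 10))*44 = -5 + (-25 - 28)*44 = -5 - 53*44 = -5 - 2332 = -2337)
(29869 - 11316/I)/(29479 + m) = (29869 - 11316/22004)/(29479 - 2337) = (29869 - 11316*1/22004)/27142 = (29869 - 2829/5501)*(1/27142) = (164306540/5501)*(1/27142) = 82153270/74654071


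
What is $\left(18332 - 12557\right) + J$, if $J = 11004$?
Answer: $16779$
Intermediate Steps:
$\left(18332 - 12557\right) + J = \left(18332 - 12557\right) + 11004 = 5775 + 11004 = 16779$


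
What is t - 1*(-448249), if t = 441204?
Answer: 889453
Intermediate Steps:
t - 1*(-448249) = 441204 - 1*(-448249) = 441204 + 448249 = 889453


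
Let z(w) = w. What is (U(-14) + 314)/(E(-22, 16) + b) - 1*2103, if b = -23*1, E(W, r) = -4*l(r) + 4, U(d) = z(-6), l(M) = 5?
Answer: -82325/39 ≈ -2110.9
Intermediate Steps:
U(d) = -6
E(W, r) = -16 (E(W, r) = -4*5 + 4 = -20 + 4 = -16)
b = -23
(U(-14) + 314)/(E(-22, 16) + b) - 1*2103 = (-6 + 314)/(-16 - 23) - 1*2103 = 308/(-39) - 2103 = 308*(-1/39) - 2103 = -308/39 - 2103 = -82325/39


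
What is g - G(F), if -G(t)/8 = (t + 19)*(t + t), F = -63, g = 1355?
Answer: 45707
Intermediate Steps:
G(t) = -16*t*(19 + t) (G(t) = -8*(t + 19)*(t + t) = -8*(19 + t)*2*t = -16*t*(19 + t))
g - G(F) = 1355 - (-16)*(-63)*(19 - 63) = 1355 - (-16)*(-63)*(-44) = 1355 - 1*(-44352) = 1355 + 44352 = 45707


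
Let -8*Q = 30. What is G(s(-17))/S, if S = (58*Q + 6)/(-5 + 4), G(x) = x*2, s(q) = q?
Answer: -68/423 ≈ -0.16076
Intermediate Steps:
Q = -15/4 (Q = -1/8*30 = -15/4 ≈ -3.7500)
G(x) = 2*x
S = 423/2 (S = (58*(-15/4) + 6)/(-5 + 4) = (-435/2 + 6)/(-1) = -1*(-423/2) = 423/2 ≈ 211.50)
G(s(-17))/S = (2*(-17))/(423/2) = -34*2/423 = -68/423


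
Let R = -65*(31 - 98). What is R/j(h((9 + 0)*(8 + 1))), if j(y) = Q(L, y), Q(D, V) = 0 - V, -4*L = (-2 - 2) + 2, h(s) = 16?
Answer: -4355/16 ≈ -272.19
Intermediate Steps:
L = ½ (L = -((-2 - 2) + 2)/4 = -(-4 + 2)/4 = -¼*(-2) = ½ ≈ 0.50000)
Q(D, V) = -V
j(y) = -y
R = 4355 (R = -65*(-67) = 4355)
R/j(h((9 + 0)*(8 + 1))) = 4355/((-1*16)) = 4355/(-16) = 4355*(-1/16) = -4355/16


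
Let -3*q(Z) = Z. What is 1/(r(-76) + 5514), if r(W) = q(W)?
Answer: 3/16618 ≈ 0.00018053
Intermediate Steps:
q(Z) = -Z/3
r(W) = -W/3
1/(r(-76) + 5514) = 1/(-⅓*(-76) + 5514) = 1/(76/3 + 5514) = 1/(16618/3) = 3/16618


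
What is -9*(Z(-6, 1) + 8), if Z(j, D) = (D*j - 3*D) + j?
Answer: 63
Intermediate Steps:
Z(j, D) = j - 3*D + D*j (Z(j, D) = (-3*D + D*j) + j = j - 3*D + D*j)
-9*(Z(-6, 1) + 8) = -9*((-6 - 3*1 + 1*(-6)) + 8) = -9*((-6 - 3 - 6) + 8) = -9*(-15 + 8) = -9*(-7) = 63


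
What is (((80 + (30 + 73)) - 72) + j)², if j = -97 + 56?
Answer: 4900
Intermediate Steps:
j = -41
(((80 + (30 + 73)) - 72) + j)² = (((80 + (30 + 73)) - 72) - 41)² = (((80 + 103) - 72) - 41)² = ((183 - 72) - 41)² = (111 - 41)² = 70² = 4900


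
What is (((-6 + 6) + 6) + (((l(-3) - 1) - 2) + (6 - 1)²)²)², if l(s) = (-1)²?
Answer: 286225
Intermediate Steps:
l(s) = 1
(((-6 + 6) + 6) + (((l(-3) - 1) - 2) + (6 - 1)²)²)² = (((-6 + 6) + 6) + (((1 - 1) - 2) + (6 - 1)²)²)² = ((0 + 6) + ((0 - 2) + 5²)²)² = (6 + (-2 + 25)²)² = (6 + 23²)² = (6 + 529)² = 535² = 286225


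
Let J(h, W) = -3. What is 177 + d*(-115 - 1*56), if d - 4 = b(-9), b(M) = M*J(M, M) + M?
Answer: -3585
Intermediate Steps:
b(M) = -2*M (b(M) = M*(-3) + M = -3*M + M = -2*M)
d = 22 (d = 4 - 2*(-9) = 4 + 18 = 22)
177 + d*(-115 - 1*56) = 177 + 22*(-115 - 1*56) = 177 + 22*(-115 - 56) = 177 + 22*(-171) = 177 - 3762 = -3585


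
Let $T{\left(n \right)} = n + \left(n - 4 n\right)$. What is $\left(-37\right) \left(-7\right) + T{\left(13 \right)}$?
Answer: $233$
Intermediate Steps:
$T{\left(n \right)} = - 2 n$ ($T{\left(n \right)} = n - 3 n = - 2 n$)
$\left(-37\right) \left(-7\right) + T{\left(13 \right)} = \left(-37\right) \left(-7\right) - 26 = 259 - 26 = 233$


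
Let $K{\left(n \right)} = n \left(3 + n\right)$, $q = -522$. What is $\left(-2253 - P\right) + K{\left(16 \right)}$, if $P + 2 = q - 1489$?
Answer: $64$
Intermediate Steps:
$P = -2013$ ($P = -2 - 2011 = -2013$)
$\left(-2253 - P\right) + K{\left(16 \right)} = \left(-2253 - -2013\right) + 16 \left(3 + 16\right) = \left(-2253 + 2013\right) + 16 \cdot 19 = -240 + 304 = 64$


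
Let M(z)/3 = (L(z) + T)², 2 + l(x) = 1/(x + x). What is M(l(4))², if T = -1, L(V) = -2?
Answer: 729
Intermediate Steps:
l(x) = -2 + 1/(2*x) (l(x) = -2 + 1/(x + x) = -2 + 1/(2*x))
M(z) = 27 (M(z) = 3*(-2 - 1)² = 3*(-3)² = 3*9 = 27)
M(l(4))² = 27² = 729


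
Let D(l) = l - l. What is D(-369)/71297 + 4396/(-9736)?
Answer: -1099/2434 ≈ -0.45152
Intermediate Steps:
D(l) = 0
D(-369)/71297 + 4396/(-9736) = 0/71297 + 4396/(-9736) = 0*(1/71297) + 4396*(-1/9736) = 0 - 1099/2434 = -1099/2434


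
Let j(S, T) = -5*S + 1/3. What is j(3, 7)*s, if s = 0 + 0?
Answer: 0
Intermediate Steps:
j(S, T) = ⅓ - 5*S (j(S, T) = -5*S + ⅓ = ⅓ - 5*S)
s = 0
j(3, 7)*s = (⅓ - 5*3)*0 = (⅓ - 15)*0 = -44/3*0 = 0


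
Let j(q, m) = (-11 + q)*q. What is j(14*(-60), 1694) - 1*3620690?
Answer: -2905850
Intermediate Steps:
j(q, m) = q*(-11 + q)
j(14*(-60), 1694) - 1*3620690 = (14*(-60))*(-11 + 14*(-60)) - 1*3620690 = -840*(-11 - 840) - 3620690 = -840*(-851) - 3620690 = 714840 - 3620690 = -2905850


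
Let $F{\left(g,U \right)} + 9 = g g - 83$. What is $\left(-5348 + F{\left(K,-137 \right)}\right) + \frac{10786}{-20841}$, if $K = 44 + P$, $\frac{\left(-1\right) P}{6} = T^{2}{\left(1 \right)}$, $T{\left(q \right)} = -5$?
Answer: $\frac{120783650}{20841} \approx 5795.5$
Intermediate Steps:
$P = -150$ ($P = - 6 \left(-5\right)^{2} = \left(-6\right) 25 = -150$)
$K = -106$ ($K = 44 - 150 = -106$)
$F{\left(g,U \right)} = -92 + g^{2}$ ($F{\left(g,U \right)} = -9 + \left(g g - 83\right) = -9 + \left(g^{2} - 83\right) = -9 + \left(-83 + g^{2}\right) = -92 + g^{2}$)
$\left(-5348 + F{\left(K,-137 \right)}\right) + \frac{10786}{-20841} = \left(-5348 - \left(92 - \left(-106\right)^{2}\right)\right) + \frac{10786}{-20841} = \left(-5348 + \left(-92 + 11236\right)\right) + 10786 \left(- \frac{1}{20841}\right) = \left(-5348 + 11144\right) - \frac{10786}{20841} = 5796 - \frac{10786}{20841} = \frac{120783650}{20841}$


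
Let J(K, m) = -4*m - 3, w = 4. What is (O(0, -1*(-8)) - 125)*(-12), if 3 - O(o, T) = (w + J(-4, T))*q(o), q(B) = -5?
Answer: 3324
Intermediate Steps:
J(K, m) = -3 - 4*m
O(o, T) = 8 - 20*T (O(o, T) = 3 - (4 + (-3 - 4*T))*(-5) = 3 - (1 - 4*T)*(-5) = 3 - (-5 + 20*T) = 3 + (5 - 20*T) = 8 - 20*T)
(O(0, -1*(-8)) - 125)*(-12) = ((8 - (-20)*(-8)) - 125)*(-12) = ((8 - 20*8) - 125)*(-12) = ((8 - 160) - 125)*(-12) = (-152 - 125)*(-12) = -277*(-12) = 3324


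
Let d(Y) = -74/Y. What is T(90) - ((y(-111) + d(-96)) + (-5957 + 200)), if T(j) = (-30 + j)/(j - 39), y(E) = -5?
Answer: 4702123/816 ≈ 5762.4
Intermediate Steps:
T(j) = (-30 + j)/(-39 + j)
T(90) - ((y(-111) + d(-96)) + (-5957 + 200)) = (-30 + 90)/(-39 + 90) - ((-5 - 74/(-96)) + (-5957 + 200)) = 60/51 - ((-5 - 74*(-1/96)) - 5757) = (1/51)*60 - ((-5 + 37/48) - 5757) = 20/17 - (-203/48 - 5757) = 20/17 - 1*(-276539/48) = 20/17 + 276539/48 = 4702123/816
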